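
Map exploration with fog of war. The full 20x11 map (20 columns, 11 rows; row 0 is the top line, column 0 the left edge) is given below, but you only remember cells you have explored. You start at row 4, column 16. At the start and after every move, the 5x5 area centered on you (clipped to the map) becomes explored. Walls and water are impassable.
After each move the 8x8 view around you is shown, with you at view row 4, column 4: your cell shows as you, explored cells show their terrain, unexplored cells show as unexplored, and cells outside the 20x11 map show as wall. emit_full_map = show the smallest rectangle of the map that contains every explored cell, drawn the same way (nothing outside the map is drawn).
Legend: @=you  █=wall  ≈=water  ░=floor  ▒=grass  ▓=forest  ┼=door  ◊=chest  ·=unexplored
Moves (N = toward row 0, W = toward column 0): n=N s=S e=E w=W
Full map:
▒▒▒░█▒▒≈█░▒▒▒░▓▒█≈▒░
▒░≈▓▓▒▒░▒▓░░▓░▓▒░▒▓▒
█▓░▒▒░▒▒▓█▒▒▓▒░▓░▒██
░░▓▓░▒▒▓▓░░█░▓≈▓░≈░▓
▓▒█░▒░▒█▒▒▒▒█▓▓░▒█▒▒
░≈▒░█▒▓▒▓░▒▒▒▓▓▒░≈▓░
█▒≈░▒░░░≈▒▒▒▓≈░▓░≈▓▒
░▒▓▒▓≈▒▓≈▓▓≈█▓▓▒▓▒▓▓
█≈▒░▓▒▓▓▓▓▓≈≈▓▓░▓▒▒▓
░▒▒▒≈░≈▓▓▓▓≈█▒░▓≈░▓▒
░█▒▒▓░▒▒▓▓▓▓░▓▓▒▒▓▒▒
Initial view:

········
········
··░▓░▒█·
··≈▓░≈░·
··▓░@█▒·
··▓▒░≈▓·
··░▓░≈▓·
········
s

········
··░▓░▒█·
··≈▓░≈░·
··▓░▒█▒·
··▓▒@≈▓·
··░▓░≈▓·
··▓▒▓▒▓·
········

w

········
···░▓░▒█
··▓≈▓░≈░
··▓▓░▒█▒
··▓▓@░≈▓
··≈░▓░≈▓
··▓▓▒▓▒▓
········

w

········
····░▓░▒
··░▓≈▓░≈
··█▓▓░▒█
··▒▓@▒░≈
··▓≈░▓░≈
··█▓▓▒▓▒
········

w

········
·····░▓░
··█░▓≈▓░
··▒█▓▓░▒
··▒▒@▓▒░
··▒▓≈░▓░
··≈█▓▓▒▓
········

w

········
······░▓
··░█░▓≈▓
··▒▒█▓▓░
··▒▒@▓▓▒
··▒▒▓≈░▓
··▓≈█▓▓▒
········

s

······░▓
··░█░▓≈▓
··▒▒█▓▓░
··▒▒▒▓▓▒
··▒▒@≈░▓
··▓≈█▓▓▒
··▓≈≈▓▓·
········

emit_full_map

····░▓░▒█
░█░▓≈▓░≈░
▒▒█▓▓░▒█▒
▒▒▒▓▓▒░≈▓
▒▒@≈░▓░≈▓
▓≈█▓▓▒▓▒▓
▓≈≈▓▓····

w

·······░
···░█░▓≈
··▒▒▒█▓▓
··░▒▒▒▓▓
··▒▒@▓≈░
··▓▓≈█▓▓
··▓▓≈≈▓▓
········

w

········
····░█░▓
··▒▒▒▒█▓
··▓░▒▒▒▓
··≈▒@▒▓≈
··≈▓▓≈█▓
··▓▓▓≈≈▓
········

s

····░█░▓
··▒▒▒▒█▓
··▓░▒▒▒▓
··≈▒▒▒▓≈
··≈▓@≈█▓
··▓▓▓≈≈▓
··▓▓▓≈█·
········

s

··▒▒▒▒█▓
··▓░▒▒▒▓
··≈▒▒▒▓≈
··≈▓▓≈█▓
··▓▓@≈≈▓
··▓▓▓≈█·
··▓▓▓▓░·
████████

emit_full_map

······░▓░▒█
··░█░▓≈▓░≈░
▒▒▒▒█▓▓░▒█▒
▓░▒▒▒▓▓▒░≈▓
≈▒▒▒▓≈░▓░≈▓
≈▓▓≈█▓▓▒▓▒▓
▓▓@≈≈▓▓····
▓▓▓≈█······
▓▓▓▓░······

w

···▒▒▒▒█
···▓░▒▒▒
··░≈▒▒▒▓
··▓≈▓▓≈█
··▓▓@▓≈≈
··▓▓▓▓≈█
··▒▓▓▓▓░
████████

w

····▒▒▒▒
····▓░▒▒
··░░≈▒▒▒
··▒▓≈▓▓≈
··▓▓@▓▓≈
··≈▓▓▓▓≈
··▒▒▓▓▓▓
████████

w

·····▒▒▒
·····▓░▒
··░░░≈▒▒
··≈▒▓≈▓▓
··▒▓@▓▓▓
··░≈▓▓▓▓
··░▒▒▓▓▓
████████

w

······▒▒
······▓░
··▒░░░≈▒
··▓≈▒▓≈▓
··▓▒@▓▓▓
··≈░≈▓▓▓
··▓░▒▒▓▓
████████

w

·······▒
·······▓
··░▒░░░≈
··▒▓≈▒▓≈
··░▓@▓▓▓
··▒≈░≈▓▓
··▒▓░▒▒▓
████████

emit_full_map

···········░▓░▒█
·······░█░▓≈▓░≈░
·····▒▒▒▒█▓▓░▒█▒
·····▓░▒▒▒▓▓▒░≈▓
░▒░░░≈▒▒▒▓≈░▓░≈▓
▒▓≈▒▓≈▓▓≈█▓▓▒▓▒▓
░▓@▓▓▓▓▓≈≈▓▓····
▒≈░≈▓▓▓▓≈█······
▒▓░▒▒▓▓▓▓░······


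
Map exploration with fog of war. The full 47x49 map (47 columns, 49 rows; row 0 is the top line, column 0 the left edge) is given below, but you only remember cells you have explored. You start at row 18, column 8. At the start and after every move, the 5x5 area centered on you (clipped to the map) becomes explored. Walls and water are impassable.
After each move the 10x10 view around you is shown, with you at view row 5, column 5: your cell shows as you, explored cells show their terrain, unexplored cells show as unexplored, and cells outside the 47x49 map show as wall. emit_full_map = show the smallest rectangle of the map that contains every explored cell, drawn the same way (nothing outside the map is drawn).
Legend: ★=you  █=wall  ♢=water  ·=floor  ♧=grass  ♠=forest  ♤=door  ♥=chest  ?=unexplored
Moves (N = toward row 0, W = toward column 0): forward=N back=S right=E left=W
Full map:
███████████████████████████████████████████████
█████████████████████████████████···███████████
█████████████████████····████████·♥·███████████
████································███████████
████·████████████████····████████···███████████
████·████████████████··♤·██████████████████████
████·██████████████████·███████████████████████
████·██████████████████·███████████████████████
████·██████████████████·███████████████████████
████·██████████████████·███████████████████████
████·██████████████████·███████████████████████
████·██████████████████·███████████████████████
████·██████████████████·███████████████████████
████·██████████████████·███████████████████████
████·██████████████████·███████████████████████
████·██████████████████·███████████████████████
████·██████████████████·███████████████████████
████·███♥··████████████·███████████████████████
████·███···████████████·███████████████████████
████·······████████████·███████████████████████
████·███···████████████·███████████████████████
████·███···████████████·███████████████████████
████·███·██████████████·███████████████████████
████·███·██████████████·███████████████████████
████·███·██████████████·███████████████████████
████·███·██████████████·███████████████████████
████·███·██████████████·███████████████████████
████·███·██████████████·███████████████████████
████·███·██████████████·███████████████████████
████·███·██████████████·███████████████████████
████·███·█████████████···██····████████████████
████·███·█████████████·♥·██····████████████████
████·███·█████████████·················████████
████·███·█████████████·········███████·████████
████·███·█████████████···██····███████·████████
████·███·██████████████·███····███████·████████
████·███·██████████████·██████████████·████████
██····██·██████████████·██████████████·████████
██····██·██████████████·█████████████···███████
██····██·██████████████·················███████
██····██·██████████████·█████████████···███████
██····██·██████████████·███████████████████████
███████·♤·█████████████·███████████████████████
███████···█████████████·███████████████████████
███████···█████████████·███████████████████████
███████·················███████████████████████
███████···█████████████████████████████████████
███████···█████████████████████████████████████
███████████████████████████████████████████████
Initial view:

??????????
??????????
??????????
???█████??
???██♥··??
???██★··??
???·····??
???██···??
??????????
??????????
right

??????????
??????????
??????????
??██████??
??██♥··█??
??██·★·█??
??·····█??
??██···█??
??????????
??????????

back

??????????
??????????
??██████??
??██♥··█??
??██···█??
??···★·█??
??██···█??
???█···█??
??????????
??????????

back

??????????
??██████??
??██♥··█??
??██···█??
??·····█??
??██·★·█??
???█···█??
???█·███??
??????????
??????????

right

??????????
?██████???
?██♥··█???
?██···██??
?·····██??
?██··★██??
??█···██??
??█·████??
??????????
??????????

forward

??????????
??????????
?██████???
?██♥··██??
?██···██??
?····★██??
?██···██??
??█···██??
??█·████??
??????????

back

??????????
?██████???
?██♥··██??
?██···██??
?·····██??
?██··★██??
??█···██??
??█·████??
??????????
??????????

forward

??????????
??????????
?██████???
?██♥··██??
?██···██??
?····★██??
?██···██??
??█···██??
??█·████??
??????????

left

??????????
??????????
??██████??
??██♥··██?
??██···██?
??···★·██?
??██···██?
???█···██?
???█·████?
??????????


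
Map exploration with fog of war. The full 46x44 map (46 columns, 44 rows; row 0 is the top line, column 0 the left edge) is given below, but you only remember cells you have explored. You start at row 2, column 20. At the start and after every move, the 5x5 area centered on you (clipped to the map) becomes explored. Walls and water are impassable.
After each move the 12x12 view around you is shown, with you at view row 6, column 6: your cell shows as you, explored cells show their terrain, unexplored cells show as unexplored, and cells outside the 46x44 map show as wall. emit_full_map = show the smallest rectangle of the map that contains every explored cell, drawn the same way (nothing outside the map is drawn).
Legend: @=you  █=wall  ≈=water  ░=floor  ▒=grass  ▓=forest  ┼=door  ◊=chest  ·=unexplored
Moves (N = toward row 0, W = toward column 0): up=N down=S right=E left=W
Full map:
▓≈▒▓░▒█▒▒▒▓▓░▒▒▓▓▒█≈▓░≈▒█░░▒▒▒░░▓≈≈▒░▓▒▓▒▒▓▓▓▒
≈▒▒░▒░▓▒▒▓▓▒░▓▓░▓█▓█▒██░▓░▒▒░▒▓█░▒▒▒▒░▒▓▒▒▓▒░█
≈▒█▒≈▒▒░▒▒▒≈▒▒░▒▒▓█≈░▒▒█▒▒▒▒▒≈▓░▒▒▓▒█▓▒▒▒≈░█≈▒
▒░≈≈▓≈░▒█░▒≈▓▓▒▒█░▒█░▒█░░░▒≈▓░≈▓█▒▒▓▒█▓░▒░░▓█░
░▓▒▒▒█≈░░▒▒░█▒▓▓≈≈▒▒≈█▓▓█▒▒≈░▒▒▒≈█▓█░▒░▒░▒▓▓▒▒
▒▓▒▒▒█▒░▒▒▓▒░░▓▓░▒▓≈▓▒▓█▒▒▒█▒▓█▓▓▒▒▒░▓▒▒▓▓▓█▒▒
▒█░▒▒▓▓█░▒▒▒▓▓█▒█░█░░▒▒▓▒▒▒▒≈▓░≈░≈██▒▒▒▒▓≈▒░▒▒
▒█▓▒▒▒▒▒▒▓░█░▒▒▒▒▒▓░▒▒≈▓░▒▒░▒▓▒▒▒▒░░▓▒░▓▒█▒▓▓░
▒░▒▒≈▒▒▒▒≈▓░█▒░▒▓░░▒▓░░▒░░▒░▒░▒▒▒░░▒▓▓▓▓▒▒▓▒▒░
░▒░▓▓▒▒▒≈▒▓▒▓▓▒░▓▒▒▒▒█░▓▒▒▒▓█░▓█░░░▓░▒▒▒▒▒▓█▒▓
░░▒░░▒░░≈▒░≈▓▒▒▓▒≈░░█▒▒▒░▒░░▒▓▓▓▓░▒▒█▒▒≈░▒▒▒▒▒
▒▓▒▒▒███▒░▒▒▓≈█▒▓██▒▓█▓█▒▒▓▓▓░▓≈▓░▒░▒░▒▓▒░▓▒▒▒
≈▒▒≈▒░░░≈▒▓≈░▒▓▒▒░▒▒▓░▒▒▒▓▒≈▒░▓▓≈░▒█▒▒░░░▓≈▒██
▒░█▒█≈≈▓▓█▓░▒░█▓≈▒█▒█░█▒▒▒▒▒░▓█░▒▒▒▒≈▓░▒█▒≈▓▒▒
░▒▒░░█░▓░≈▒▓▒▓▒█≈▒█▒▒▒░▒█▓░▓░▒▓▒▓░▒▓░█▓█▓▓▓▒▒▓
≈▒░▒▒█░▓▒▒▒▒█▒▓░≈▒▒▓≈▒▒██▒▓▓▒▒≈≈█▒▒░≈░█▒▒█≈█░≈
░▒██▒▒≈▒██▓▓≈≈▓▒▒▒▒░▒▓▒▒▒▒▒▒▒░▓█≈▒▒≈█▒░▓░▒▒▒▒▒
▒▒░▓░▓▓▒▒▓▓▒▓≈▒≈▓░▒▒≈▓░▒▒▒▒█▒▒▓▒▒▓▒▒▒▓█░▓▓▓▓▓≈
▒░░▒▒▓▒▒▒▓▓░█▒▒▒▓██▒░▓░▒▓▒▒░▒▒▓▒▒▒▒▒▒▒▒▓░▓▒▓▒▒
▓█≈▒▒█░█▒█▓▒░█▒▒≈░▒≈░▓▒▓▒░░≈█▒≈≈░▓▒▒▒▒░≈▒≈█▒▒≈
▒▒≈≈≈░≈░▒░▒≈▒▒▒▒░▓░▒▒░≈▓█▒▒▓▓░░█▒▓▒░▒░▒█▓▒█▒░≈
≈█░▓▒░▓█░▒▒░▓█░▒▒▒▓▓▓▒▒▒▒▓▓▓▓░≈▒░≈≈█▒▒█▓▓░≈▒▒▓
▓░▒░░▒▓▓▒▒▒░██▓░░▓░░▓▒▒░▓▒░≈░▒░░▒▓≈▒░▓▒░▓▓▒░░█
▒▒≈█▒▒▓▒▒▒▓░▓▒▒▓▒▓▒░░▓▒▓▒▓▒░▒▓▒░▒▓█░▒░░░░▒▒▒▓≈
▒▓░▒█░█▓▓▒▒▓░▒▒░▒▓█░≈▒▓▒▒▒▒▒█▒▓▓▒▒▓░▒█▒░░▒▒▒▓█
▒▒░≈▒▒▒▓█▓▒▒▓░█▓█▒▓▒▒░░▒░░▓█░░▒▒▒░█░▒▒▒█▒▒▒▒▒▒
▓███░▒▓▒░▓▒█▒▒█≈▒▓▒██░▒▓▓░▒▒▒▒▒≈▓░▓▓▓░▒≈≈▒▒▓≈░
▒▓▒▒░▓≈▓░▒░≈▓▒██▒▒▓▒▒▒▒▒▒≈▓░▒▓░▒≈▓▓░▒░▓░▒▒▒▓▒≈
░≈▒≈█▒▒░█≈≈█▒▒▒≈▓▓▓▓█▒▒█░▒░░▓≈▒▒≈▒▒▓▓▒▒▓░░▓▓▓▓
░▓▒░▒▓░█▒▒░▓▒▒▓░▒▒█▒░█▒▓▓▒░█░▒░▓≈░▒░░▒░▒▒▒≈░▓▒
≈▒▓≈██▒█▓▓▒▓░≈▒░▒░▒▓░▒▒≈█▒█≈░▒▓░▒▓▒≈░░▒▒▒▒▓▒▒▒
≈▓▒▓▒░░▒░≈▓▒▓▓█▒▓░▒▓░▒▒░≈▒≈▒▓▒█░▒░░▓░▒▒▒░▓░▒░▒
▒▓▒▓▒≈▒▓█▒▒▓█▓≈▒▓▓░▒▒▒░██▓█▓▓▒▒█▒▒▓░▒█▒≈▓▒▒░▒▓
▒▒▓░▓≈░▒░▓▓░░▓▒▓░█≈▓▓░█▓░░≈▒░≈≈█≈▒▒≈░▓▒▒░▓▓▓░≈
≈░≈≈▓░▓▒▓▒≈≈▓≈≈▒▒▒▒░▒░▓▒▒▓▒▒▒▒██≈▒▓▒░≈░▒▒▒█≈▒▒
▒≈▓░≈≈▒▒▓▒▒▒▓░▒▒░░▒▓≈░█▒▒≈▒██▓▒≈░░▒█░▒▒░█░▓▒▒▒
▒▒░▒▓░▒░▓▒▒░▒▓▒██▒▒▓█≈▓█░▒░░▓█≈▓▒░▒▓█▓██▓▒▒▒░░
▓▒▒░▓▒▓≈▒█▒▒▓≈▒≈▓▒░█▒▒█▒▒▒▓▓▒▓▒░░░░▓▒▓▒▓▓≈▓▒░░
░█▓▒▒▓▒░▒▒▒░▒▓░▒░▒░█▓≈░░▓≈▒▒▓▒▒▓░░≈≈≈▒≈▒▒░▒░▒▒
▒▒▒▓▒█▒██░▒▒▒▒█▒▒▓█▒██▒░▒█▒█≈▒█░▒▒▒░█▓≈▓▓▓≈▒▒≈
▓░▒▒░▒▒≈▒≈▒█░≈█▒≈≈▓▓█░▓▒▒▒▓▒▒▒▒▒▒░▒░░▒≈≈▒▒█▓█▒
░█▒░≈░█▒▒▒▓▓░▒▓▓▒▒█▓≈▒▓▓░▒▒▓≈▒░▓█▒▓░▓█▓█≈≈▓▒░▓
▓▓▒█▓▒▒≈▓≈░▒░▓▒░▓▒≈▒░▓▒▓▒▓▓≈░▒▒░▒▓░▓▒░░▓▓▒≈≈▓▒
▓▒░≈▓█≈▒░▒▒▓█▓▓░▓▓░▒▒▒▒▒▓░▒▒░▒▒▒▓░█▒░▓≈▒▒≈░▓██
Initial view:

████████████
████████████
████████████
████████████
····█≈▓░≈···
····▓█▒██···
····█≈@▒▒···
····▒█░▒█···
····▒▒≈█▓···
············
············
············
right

████████████
████████████
████████████
████████████
···█≈▓░≈▒···
···▓█▒██░···
···█≈░@▒█···
···▒█░▒█░···
···▒▒≈█▓▓···
············
············
············

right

████████████
████████████
████████████
████████████
··█≈▓░≈▒█···
··▓█▒██░▓···
··█≈░▒@█▒···
··▒█░▒█░░···
··▒▒≈█▓▓█···
············
············
············

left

████████████
████████████
████████████
████████████
···█≈▓░≈▒█··
···▓█▒██░▓··
···█≈░@▒█▒··
···▒█░▒█░░··
···▒▒≈█▓▓█··
············
············
············

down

████████████
████████████
████████████
···█≈▓░≈▒█··
···▓█▒██░▓··
···█≈░▒▒█▒··
···▒█░@█░░··
···▒▒≈█▓▓█··
····≈▓▒▓█···
············
············
············

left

████████████
████████████
████████████
····█≈▓░≈▒█·
····▓█▒██░▓·
····█≈░▒▒█▒·
····▒█@▒█░░·
····▒▒≈█▓▓█·
····▓≈▓▒▓█··
············
············
············

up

████████████
████████████
████████████
████████████
····█≈▓░≈▒█·
····▓█▒██░▓·
····█≈@▒▒█▒·
····▒█░▒█░░·
····▒▒≈█▓▓█·
····▓≈▓▒▓█··
············
············

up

████████████
████████████
████████████
████████████
████████████
····█≈▓░≈▒█·
····▓█@██░▓·
····█≈░▒▒█▒·
····▒█░▒█░░·
····▒▒≈█▓▓█·
····▓≈▓▒▓█··
············

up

████████████
████████████
████████████
████████████
████████████
████████████
····█≈@░≈▒█·
····▓█▒██░▓·
····█≈░▒▒█▒·
····▒█░▒█░░·
····▒▒≈█▓▓█·
····▓≈▓▒▓█··

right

████████████
████████████
████████████
████████████
████████████
████████████
···█≈▓@≈▒█··
···▓█▒██░▓··
···█≈░▒▒█▒··
···▒█░▒█░░··
···▒▒≈█▓▓█··
···▓≈▓▒▓█···

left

████████████
████████████
████████████
████████████
████████████
████████████
····█≈@░≈▒█·
····▓█▒██░▓·
····█≈░▒▒█▒·
····▒█░▒█░░·
····▒▒≈█▓▓█·
····▓≈▓▒▓█··

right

████████████
████████████
████████████
████████████
████████████
████████████
···█≈▓@≈▒█··
···▓█▒██░▓··
···█≈░▒▒█▒··
···▒█░▒█░░··
···▒▒≈█▓▓█··
···▓≈▓▒▓█···


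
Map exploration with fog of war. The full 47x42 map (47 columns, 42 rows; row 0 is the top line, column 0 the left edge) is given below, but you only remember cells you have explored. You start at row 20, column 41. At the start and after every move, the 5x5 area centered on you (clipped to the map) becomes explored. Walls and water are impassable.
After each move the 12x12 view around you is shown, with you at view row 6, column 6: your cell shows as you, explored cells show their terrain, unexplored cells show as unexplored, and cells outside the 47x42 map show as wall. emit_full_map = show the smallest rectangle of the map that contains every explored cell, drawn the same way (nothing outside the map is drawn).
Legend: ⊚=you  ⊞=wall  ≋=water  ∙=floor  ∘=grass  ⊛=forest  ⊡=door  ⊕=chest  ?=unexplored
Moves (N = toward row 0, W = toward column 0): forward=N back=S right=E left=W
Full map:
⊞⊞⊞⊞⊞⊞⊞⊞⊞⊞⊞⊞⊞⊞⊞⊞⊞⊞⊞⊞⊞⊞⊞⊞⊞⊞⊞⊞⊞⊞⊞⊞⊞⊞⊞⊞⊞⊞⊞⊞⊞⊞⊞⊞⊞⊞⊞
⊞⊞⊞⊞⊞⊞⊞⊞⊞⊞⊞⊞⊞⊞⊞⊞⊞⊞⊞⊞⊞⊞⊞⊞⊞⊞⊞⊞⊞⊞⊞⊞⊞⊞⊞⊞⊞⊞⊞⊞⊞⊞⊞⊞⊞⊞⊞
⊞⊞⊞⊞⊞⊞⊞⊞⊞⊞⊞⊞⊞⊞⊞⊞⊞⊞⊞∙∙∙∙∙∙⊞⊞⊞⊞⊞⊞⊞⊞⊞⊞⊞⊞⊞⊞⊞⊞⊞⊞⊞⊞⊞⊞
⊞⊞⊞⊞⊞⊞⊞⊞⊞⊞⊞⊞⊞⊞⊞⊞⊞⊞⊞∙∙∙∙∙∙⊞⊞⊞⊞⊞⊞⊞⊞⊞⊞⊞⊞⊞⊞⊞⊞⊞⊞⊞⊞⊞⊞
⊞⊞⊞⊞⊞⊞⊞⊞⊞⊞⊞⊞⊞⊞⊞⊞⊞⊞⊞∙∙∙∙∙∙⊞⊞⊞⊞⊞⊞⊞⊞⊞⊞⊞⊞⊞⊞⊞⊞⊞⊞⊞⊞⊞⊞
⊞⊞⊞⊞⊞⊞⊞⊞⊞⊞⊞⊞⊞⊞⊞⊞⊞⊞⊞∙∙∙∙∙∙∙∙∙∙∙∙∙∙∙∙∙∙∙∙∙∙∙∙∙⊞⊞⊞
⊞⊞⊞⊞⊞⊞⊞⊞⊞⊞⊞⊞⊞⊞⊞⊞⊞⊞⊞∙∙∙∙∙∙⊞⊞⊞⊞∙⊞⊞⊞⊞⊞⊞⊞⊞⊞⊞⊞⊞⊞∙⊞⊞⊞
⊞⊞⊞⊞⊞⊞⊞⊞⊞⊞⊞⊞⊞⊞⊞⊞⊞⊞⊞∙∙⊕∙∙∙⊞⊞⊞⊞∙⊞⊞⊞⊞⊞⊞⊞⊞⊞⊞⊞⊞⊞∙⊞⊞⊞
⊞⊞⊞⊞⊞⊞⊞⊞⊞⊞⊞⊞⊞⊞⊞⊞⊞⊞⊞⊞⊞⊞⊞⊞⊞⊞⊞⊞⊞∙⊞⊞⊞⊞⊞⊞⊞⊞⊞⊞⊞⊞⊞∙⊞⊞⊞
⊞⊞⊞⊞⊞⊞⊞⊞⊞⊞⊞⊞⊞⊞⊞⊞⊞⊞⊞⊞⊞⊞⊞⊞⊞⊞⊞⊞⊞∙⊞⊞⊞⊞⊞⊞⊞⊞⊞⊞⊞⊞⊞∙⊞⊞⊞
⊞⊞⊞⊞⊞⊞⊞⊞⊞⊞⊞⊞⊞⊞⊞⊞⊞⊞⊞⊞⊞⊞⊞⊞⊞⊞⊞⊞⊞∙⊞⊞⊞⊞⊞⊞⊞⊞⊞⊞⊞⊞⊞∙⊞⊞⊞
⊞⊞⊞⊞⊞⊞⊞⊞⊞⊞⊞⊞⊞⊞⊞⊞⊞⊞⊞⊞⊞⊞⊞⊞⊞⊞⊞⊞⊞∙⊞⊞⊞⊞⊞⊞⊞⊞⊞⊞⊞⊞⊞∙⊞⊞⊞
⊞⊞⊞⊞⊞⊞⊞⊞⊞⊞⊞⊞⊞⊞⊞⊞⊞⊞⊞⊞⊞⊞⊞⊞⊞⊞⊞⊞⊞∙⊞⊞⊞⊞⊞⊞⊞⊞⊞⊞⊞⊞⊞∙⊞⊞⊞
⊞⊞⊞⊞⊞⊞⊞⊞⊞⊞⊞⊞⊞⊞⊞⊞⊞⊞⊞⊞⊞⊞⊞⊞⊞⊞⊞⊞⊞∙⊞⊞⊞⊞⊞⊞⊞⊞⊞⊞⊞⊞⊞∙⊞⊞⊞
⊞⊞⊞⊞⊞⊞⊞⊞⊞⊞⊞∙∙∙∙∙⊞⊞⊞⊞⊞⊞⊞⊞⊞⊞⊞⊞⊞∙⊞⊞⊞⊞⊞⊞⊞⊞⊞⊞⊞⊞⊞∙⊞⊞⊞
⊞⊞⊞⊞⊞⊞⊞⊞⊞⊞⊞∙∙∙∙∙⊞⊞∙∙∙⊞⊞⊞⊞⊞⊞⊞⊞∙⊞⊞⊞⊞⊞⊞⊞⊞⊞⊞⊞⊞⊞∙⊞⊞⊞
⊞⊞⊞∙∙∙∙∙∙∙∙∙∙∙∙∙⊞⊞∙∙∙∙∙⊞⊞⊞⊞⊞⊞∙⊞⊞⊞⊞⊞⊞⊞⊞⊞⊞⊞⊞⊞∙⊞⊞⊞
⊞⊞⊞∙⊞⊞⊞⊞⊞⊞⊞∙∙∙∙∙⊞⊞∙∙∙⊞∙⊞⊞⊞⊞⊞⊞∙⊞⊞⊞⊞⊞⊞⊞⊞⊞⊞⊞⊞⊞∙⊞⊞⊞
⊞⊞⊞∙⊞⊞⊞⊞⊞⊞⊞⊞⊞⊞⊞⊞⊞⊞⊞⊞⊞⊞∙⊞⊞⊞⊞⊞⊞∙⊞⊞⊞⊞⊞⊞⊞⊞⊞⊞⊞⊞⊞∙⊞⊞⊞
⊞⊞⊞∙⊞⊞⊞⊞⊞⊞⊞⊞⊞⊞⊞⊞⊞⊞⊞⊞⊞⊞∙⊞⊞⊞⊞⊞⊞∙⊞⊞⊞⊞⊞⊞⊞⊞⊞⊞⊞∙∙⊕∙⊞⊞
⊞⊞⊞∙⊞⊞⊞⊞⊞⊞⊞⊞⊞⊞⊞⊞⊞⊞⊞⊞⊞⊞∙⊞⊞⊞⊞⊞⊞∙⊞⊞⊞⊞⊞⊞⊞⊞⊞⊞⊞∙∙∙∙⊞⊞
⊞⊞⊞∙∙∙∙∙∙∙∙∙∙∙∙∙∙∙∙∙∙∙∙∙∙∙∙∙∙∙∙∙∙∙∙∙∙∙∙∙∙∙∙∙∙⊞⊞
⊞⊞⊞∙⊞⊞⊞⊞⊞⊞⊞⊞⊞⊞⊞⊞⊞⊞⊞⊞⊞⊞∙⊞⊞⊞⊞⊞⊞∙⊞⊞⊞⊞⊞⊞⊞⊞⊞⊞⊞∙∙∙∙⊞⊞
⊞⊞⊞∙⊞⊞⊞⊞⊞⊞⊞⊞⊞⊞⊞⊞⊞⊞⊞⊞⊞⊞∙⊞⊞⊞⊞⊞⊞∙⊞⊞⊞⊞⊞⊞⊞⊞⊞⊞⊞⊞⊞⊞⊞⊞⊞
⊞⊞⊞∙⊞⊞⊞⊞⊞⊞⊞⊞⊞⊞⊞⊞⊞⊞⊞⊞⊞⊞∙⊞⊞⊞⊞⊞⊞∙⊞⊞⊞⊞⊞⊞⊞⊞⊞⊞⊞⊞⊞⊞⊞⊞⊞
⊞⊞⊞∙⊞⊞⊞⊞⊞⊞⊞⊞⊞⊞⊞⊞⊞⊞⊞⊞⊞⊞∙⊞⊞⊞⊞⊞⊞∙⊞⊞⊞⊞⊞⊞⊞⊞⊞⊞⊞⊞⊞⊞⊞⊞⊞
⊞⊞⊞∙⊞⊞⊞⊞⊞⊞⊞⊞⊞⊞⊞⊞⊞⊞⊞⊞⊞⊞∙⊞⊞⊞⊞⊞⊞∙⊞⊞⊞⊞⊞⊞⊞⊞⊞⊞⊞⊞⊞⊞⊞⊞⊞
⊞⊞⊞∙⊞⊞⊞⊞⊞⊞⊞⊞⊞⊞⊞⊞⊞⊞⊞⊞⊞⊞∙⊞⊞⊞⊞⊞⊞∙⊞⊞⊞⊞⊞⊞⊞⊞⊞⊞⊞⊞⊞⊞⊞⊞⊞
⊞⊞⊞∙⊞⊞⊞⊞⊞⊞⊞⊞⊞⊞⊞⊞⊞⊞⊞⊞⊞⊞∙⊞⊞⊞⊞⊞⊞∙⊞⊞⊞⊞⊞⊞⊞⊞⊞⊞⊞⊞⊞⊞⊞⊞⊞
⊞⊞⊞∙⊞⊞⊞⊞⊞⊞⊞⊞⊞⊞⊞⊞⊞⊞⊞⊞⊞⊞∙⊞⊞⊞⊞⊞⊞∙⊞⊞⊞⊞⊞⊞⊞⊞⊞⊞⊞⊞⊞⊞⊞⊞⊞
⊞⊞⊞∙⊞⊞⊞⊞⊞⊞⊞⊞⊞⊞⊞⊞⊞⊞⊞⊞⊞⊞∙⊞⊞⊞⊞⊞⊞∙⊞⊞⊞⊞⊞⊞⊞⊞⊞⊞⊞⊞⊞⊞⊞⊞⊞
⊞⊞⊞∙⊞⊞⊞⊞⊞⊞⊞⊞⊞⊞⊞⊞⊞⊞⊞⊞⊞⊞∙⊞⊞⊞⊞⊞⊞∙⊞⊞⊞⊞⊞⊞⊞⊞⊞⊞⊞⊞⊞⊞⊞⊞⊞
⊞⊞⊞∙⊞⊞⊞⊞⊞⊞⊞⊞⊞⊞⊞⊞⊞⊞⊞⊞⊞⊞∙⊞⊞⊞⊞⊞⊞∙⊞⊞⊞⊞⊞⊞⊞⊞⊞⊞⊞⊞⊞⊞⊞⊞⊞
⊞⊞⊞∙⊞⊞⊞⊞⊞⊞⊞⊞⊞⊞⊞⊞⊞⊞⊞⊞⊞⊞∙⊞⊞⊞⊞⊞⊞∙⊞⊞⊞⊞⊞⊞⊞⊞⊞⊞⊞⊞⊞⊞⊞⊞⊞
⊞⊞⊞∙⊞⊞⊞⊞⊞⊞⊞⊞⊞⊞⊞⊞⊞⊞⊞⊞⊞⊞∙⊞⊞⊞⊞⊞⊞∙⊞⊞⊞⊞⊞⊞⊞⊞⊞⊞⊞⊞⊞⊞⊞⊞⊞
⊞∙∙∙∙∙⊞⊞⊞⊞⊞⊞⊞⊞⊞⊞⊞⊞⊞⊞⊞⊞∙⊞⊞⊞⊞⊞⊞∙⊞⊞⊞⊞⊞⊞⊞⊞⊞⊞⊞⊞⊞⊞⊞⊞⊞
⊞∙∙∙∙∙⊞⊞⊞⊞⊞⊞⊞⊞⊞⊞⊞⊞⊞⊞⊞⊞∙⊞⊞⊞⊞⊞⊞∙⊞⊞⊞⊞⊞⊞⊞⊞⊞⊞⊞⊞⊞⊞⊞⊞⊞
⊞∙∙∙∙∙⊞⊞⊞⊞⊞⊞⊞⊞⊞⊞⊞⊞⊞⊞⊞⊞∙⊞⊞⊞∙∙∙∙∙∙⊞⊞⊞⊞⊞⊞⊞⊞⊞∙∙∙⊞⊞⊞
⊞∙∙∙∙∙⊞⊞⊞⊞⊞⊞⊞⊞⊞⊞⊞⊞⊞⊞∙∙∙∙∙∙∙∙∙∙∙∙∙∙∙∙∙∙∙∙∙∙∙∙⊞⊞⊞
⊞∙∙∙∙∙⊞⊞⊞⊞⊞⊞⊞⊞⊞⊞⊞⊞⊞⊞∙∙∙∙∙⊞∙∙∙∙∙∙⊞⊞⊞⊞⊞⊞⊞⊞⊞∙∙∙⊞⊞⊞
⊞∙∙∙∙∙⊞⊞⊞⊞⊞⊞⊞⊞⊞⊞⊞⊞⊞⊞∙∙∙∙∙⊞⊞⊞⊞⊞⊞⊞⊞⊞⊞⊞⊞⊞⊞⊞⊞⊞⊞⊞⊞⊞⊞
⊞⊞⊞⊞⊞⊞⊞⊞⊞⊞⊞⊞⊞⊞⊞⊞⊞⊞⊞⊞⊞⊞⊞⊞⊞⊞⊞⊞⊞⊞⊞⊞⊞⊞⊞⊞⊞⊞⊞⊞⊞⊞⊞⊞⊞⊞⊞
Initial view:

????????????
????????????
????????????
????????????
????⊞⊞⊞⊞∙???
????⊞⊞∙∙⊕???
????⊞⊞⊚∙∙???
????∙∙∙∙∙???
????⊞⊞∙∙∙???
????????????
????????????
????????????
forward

????????????
????????????
????????????
????????????
????⊞⊞⊞⊞∙???
????⊞⊞⊞⊞∙???
????⊞⊞⊚∙⊕???
????⊞⊞∙∙∙???
????∙∙∙∙∙???
????⊞⊞∙∙∙???
????????????
????????????

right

???????????⊞
???????????⊞
???????????⊞
???????????⊞
???⊞⊞⊞⊞∙⊞??⊞
???⊞⊞⊞⊞∙⊞??⊞
???⊞⊞∙⊚⊕∙??⊞
???⊞⊞∙∙∙∙??⊞
???∙∙∙∙∙∙??⊞
???⊞⊞∙∙∙???⊞
???????????⊞
???????????⊞

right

??????????⊞⊞
??????????⊞⊞
??????????⊞⊞
??????????⊞⊞
??⊞⊞⊞⊞∙⊞⊞?⊞⊞
??⊞⊞⊞⊞∙⊞⊞?⊞⊞
??⊞⊞∙∙⊚∙⊞?⊞⊞
??⊞⊞∙∙∙∙⊞?⊞⊞
??∙∙∙∙∙∙⊞?⊞⊞
??⊞⊞∙∙∙???⊞⊞
??????????⊞⊞
??????????⊞⊞

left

???????????⊞
???????????⊞
???????????⊞
???????????⊞
???⊞⊞⊞⊞∙⊞⊞?⊞
???⊞⊞⊞⊞∙⊞⊞?⊞
???⊞⊞∙⊚⊕∙⊞?⊞
???⊞⊞∙∙∙∙⊞?⊞
???∙∙∙∙∙∙⊞?⊞
???⊞⊞∙∙∙???⊞
???????????⊞
???????????⊞

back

???????????⊞
???????????⊞
???????????⊞
???⊞⊞⊞⊞∙⊞⊞?⊞
???⊞⊞⊞⊞∙⊞⊞?⊞
???⊞⊞∙∙⊕∙⊞?⊞
???⊞⊞∙⊚∙∙⊞?⊞
???∙∙∙∙∙∙⊞?⊞
???⊞⊞∙∙∙∙??⊞
???????????⊞
???????????⊞
???????????⊞

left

????????????
????????????
????????????
????⊞⊞⊞⊞∙⊞⊞?
????⊞⊞⊞⊞∙⊞⊞?
????⊞⊞∙∙⊕∙⊞?
????⊞⊞⊚∙∙∙⊞?
????∙∙∙∙∙∙⊞?
????⊞⊞∙∙∙∙??
????????????
????????????
????????????

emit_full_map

⊞⊞⊞⊞∙⊞⊞
⊞⊞⊞⊞∙⊞⊞
⊞⊞∙∙⊕∙⊞
⊞⊞⊚∙∙∙⊞
∙∙∙∙∙∙⊞
⊞⊞∙∙∙∙?

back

????????????
????????????
????⊞⊞⊞⊞∙⊞⊞?
????⊞⊞⊞⊞∙⊞⊞?
????⊞⊞∙∙⊕∙⊞?
????⊞⊞∙∙∙∙⊞?
????∙∙⊚∙∙∙⊞?
????⊞⊞∙∙∙∙??
????⊞⊞⊞⊞⊞???
????????????
????????????
????????????

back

????????????
????⊞⊞⊞⊞∙⊞⊞?
????⊞⊞⊞⊞∙⊞⊞?
????⊞⊞∙∙⊕∙⊞?
????⊞⊞∙∙∙∙⊞?
????∙∙∙∙∙∙⊞?
????⊞⊞⊚∙∙∙??
????⊞⊞⊞⊞⊞???
????⊞⊞⊞⊞⊞???
????????????
????????????
????????????

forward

????????????
????????????
????⊞⊞⊞⊞∙⊞⊞?
????⊞⊞⊞⊞∙⊞⊞?
????⊞⊞∙∙⊕∙⊞?
????⊞⊞∙∙∙∙⊞?
????∙∙⊚∙∙∙⊞?
????⊞⊞∙∙∙∙??
????⊞⊞⊞⊞⊞???
????⊞⊞⊞⊞⊞???
????????????
????????????

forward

????????????
????????????
????????????
????⊞⊞⊞⊞∙⊞⊞?
????⊞⊞⊞⊞∙⊞⊞?
????⊞⊞∙∙⊕∙⊞?
????⊞⊞⊚∙∙∙⊞?
????∙∙∙∙∙∙⊞?
????⊞⊞∙∙∙∙??
????⊞⊞⊞⊞⊞???
????⊞⊞⊞⊞⊞???
????????????

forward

????????????
????????????
????????????
????????????
????⊞⊞⊞⊞∙⊞⊞?
????⊞⊞⊞⊞∙⊞⊞?
????⊞⊞⊚∙⊕∙⊞?
????⊞⊞∙∙∙∙⊞?
????∙∙∙∙∙∙⊞?
????⊞⊞∙∙∙∙??
????⊞⊞⊞⊞⊞???
????⊞⊞⊞⊞⊞???

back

????????????
????????????
????????????
????⊞⊞⊞⊞∙⊞⊞?
????⊞⊞⊞⊞∙⊞⊞?
????⊞⊞∙∙⊕∙⊞?
????⊞⊞⊚∙∙∙⊞?
????∙∙∙∙∙∙⊞?
????⊞⊞∙∙∙∙??
????⊞⊞⊞⊞⊞???
????⊞⊞⊞⊞⊞???
????????????

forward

????????????
????????????
????????????
????????????
????⊞⊞⊞⊞∙⊞⊞?
????⊞⊞⊞⊞∙⊞⊞?
????⊞⊞⊚∙⊕∙⊞?
????⊞⊞∙∙∙∙⊞?
????∙∙∙∙∙∙⊞?
????⊞⊞∙∙∙∙??
????⊞⊞⊞⊞⊞???
????⊞⊞⊞⊞⊞???

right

???????????⊞
???????????⊞
???????????⊞
???????????⊞
???⊞⊞⊞⊞∙⊞⊞?⊞
???⊞⊞⊞⊞∙⊞⊞?⊞
???⊞⊞∙⊚⊕∙⊞?⊞
???⊞⊞∙∙∙∙⊞?⊞
???∙∙∙∙∙∙⊞?⊞
???⊞⊞∙∙∙∙??⊞
???⊞⊞⊞⊞⊞???⊞
???⊞⊞⊞⊞⊞???⊞

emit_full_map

⊞⊞⊞⊞∙⊞⊞
⊞⊞⊞⊞∙⊞⊞
⊞⊞∙⊚⊕∙⊞
⊞⊞∙∙∙∙⊞
∙∙∙∙∙∙⊞
⊞⊞∙∙∙∙?
⊞⊞⊞⊞⊞??
⊞⊞⊞⊞⊞??

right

??????????⊞⊞
??????????⊞⊞
??????????⊞⊞
??????????⊞⊞
??⊞⊞⊞⊞∙⊞⊞?⊞⊞
??⊞⊞⊞⊞∙⊞⊞?⊞⊞
??⊞⊞∙∙⊚∙⊞?⊞⊞
??⊞⊞∙∙∙∙⊞?⊞⊞
??∙∙∙∙∙∙⊞?⊞⊞
??⊞⊞∙∙∙∙??⊞⊞
??⊞⊞⊞⊞⊞???⊞⊞
??⊞⊞⊞⊞⊞???⊞⊞

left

???????????⊞
???????????⊞
???????????⊞
???????????⊞
???⊞⊞⊞⊞∙⊞⊞?⊞
???⊞⊞⊞⊞∙⊞⊞?⊞
???⊞⊞∙⊚⊕∙⊞?⊞
???⊞⊞∙∙∙∙⊞?⊞
???∙∙∙∙∙∙⊞?⊞
???⊞⊞∙∙∙∙??⊞
???⊞⊞⊞⊞⊞???⊞
???⊞⊞⊞⊞⊞???⊞


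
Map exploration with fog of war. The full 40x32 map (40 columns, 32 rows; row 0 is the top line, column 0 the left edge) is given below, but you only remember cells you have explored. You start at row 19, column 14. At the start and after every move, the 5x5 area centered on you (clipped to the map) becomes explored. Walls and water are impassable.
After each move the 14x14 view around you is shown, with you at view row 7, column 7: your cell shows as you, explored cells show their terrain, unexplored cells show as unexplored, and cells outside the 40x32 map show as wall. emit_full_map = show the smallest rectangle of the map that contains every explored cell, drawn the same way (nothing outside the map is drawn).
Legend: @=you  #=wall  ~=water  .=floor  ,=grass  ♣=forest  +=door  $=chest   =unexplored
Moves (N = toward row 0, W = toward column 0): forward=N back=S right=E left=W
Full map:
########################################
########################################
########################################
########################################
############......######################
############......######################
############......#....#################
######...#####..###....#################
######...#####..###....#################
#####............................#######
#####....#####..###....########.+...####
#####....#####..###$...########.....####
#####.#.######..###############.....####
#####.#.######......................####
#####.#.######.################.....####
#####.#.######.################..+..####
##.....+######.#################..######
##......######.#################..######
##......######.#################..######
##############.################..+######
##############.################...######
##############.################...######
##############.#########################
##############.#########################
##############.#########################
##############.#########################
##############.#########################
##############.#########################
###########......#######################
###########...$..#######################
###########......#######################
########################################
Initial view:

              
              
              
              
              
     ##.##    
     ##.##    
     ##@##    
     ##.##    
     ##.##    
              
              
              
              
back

              
              
              
              
     ##.##    
     ##.##    
     ##.##    
     ##@##    
     ##.##    
     ##.##    
              
              
              
              

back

              
              
              
     ##.##    
     ##.##    
     ##.##    
     ##.##    
     ##@##    
     ##.##    
     ##.##    
              
              
              
              

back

              
              
     ##.##    
     ##.##    
     ##.##    
     ##.##    
     ##.##    
     ##@##    
     ##.##    
     ##.##    
              
              
              
              

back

              
     ##.##    
     ##.##    
     ##.##    
     ##.##    
     ##.##    
     ##.##    
     ##@##    
     ##.##    
     ##.##    
              
              
              
              

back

     ##.##    
     ##.##    
     ##.##    
     ##.##    
     ##.##    
     ##.##    
     ##.##    
     ##@##    
     ##.##    
     ##.##    
              
              
              
              

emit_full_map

##.##
##.##
##.##
##.##
##.##
##.##
##.##
##@##
##.##
##.##

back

     ##.##    
     ##.##    
     ##.##    
     ##.##    
     ##.##    
     ##.##    
     ##.##    
     ##@##    
     ##.##    
     ##.##    
              
              
              
              

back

     ##.##    
     ##.##    
     ##.##    
     ##.##    
     ##.##    
     ##.##    
     ##.##    
     ##@##    
     ##.##    
     .....    
              
              
              
##############

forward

     ##.##    
     ##.##    
     ##.##    
     ##.##    
     ##.##    
     ##.##    
     ##.##    
     ##@##    
     ##.##    
     ##.##    
     .....    
              
              
              

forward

     ##.##    
     ##.##    
     ##.##    
     ##.##    
     ##.##    
     ##.##    
     ##.##    
     ##@##    
     ##.##    
     ##.##    
     ##.##    
     .....    
              
              

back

     ##.##    
     ##.##    
     ##.##    
     ##.##    
     ##.##    
     ##.##    
     ##.##    
     ##@##    
     ##.##    
     ##.##    
     .....    
              
              
              

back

     ##.##    
     ##.##    
     ##.##    
     ##.##    
     ##.##    
     ##.##    
     ##.##    
     ##@##    
     ##.##    
     .....    
              
              
              
##############
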